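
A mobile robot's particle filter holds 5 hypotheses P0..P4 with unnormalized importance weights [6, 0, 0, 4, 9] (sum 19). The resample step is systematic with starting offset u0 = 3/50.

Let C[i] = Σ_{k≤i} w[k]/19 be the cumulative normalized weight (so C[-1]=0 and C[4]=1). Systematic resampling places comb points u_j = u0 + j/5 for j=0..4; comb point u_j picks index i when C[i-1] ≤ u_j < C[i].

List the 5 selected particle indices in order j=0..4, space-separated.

C = [6/19, 6/19, 6/19, 10/19, 1]
j=0: u_0=3/50 ∈ [0, 6/19) → index 0
j=1: u_1=13/50 ∈ [0, 6/19) → index 0
j=2: u_2=23/50 ∈ [6/19, 10/19) → index 3
j=3: u_3=33/50 ∈ [10/19, 1) → index 4
j=4: u_4=43/50 ∈ [10/19, 1) → index 4

0 0 3 4 4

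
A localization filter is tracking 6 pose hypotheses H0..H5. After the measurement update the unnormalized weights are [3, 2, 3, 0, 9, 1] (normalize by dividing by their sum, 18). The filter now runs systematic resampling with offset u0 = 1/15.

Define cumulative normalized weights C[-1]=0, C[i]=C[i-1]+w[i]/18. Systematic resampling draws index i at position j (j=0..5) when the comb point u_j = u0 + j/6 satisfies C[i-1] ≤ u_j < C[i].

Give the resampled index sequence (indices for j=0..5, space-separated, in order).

C = [1/6, 5/18, 4/9, 4/9, 17/18, 1]
j=0: u_0=1/15 ∈ [0, 1/6) → index 0
j=1: u_1=7/30 ∈ [1/6, 5/18) → index 1
j=2: u_2=2/5 ∈ [5/18, 4/9) → index 2
j=3: u_3=17/30 ∈ [4/9, 17/18) → index 4
j=4: u_4=11/15 ∈ [4/9, 17/18) → index 4
j=5: u_5=9/10 ∈ [4/9, 17/18) → index 4

0 1 2 4 4 4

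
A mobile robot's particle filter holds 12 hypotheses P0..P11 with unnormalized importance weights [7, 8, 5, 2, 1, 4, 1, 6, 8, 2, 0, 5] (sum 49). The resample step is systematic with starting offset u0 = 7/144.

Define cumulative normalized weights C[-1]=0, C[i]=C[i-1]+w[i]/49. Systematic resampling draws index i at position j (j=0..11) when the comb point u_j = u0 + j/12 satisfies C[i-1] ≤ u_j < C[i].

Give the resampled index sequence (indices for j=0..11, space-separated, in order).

0 0 1 1 2 4 5 7 8 8 9 11

C = [1/7, 15/49, 20/49, 22/49, 23/49, 27/49, 4/7, 34/49, 6/7, 44/49, 44/49, 1]
j=0: u_0=7/144 ∈ [0, 1/7) → index 0
j=1: u_1=19/144 ∈ [0, 1/7) → index 0
j=2: u_2=31/144 ∈ [1/7, 15/49) → index 1
j=3: u_3=43/144 ∈ [1/7, 15/49) → index 1
j=4: u_4=55/144 ∈ [15/49, 20/49) → index 2
j=5: u_5=67/144 ∈ [22/49, 23/49) → index 4
j=6: u_6=79/144 ∈ [23/49, 27/49) → index 5
j=7: u_7=91/144 ∈ [4/7, 34/49) → index 7
j=8: u_8=103/144 ∈ [34/49, 6/7) → index 8
j=9: u_9=115/144 ∈ [34/49, 6/7) → index 8
j=10: u_10=127/144 ∈ [6/7, 44/49) → index 9
j=11: u_11=139/144 ∈ [44/49, 1) → index 11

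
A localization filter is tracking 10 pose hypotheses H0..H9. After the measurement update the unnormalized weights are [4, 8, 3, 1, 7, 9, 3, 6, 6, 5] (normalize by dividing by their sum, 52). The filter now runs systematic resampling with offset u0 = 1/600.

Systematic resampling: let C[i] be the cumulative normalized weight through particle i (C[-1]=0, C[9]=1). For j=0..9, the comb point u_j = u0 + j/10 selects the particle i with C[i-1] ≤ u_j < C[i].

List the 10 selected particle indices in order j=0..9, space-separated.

C = [1/13, 3/13, 15/52, 4/13, 23/52, 8/13, 35/52, 41/52, 47/52, 1]
j=0: u_0=1/600 ∈ [0, 1/13) → index 0
j=1: u_1=61/600 ∈ [1/13, 3/13) → index 1
j=2: u_2=121/600 ∈ [1/13, 3/13) → index 1
j=3: u_3=181/600 ∈ [15/52, 4/13) → index 3
j=4: u_4=241/600 ∈ [4/13, 23/52) → index 4
j=5: u_5=301/600 ∈ [23/52, 8/13) → index 5
j=6: u_6=361/600 ∈ [23/52, 8/13) → index 5
j=7: u_7=421/600 ∈ [35/52, 41/52) → index 7
j=8: u_8=481/600 ∈ [41/52, 47/52) → index 8
j=9: u_9=541/600 ∈ [41/52, 47/52) → index 8

0 1 1 3 4 5 5 7 8 8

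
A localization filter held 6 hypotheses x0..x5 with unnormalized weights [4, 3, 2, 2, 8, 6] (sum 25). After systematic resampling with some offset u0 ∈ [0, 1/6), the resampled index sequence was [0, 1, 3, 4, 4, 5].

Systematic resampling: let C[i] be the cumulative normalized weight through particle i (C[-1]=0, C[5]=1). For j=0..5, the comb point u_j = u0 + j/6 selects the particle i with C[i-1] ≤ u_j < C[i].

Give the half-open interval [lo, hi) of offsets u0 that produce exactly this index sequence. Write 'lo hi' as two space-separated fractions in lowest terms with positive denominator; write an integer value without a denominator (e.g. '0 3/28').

C = [4/25, 7/25, 9/25, 11/25, 19/25, 1]
j=0 picked index 0: u0 ∈ [0, 4/25)
j=1 picked index 1: u0 ∈ [-1/150, 17/150)
j=2 picked index 3: u0 ∈ [2/75, 8/75)
j=3 picked index 4: u0 ∈ [-3/50, 13/50)
j=4 picked index 4: u0 ∈ [-17/75, 7/75)
j=5 picked index 5: u0 ∈ [-11/150, 1/6)
intersection: [2/75, 7/75)

2/75 7/75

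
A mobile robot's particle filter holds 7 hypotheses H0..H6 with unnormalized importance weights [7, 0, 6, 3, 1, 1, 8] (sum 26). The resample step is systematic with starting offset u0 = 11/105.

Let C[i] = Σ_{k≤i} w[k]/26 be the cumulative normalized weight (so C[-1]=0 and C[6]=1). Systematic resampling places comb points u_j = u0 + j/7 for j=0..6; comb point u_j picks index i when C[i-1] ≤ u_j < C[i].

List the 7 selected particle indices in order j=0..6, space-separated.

0 0 2 3 5 6 6

C = [7/26, 7/26, 1/2, 8/13, 17/26, 9/13, 1]
j=0: u_0=11/105 ∈ [0, 7/26) → index 0
j=1: u_1=26/105 ∈ [0, 7/26) → index 0
j=2: u_2=41/105 ∈ [7/26, 1/2) → index 2
j=3: u_3=8/15 ∈ [1/2, 8/13) → index 3
j=4: u_4=71/105 ∈ [17/26, 9/13) → index 5
j=5: u_5=86/105 ∈ [9/13, 1) → index 6
j=6: u_6=101/105 ∈ [9/13, 1) → index 6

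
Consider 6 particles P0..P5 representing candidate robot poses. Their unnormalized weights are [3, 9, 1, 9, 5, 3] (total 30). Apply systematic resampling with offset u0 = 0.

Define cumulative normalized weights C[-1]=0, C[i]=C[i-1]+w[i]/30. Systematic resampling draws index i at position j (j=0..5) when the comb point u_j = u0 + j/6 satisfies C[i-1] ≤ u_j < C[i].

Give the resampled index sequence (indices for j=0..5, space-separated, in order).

C = [1/10, 2/5, 13/30, 11/15, 9/10, 1]
j=0: u_0=0 ∈ [0, 1/10) → index 0
j=1: u_1=1/6 ∈ [1/10, 2/5) → index 1
j=2: u_2=1/3 ∈ [1/10, 2/5) → index 1
j=3: u_3=1/2 ∈ [13/30, 11/15) → index 3
j=4: u_4=2/3 ∈ [13/30, 11/15) → index 3
j=5: u_5=5/6 ∈ [11/15, 9/10) → index 4

0 1 1 3 3 4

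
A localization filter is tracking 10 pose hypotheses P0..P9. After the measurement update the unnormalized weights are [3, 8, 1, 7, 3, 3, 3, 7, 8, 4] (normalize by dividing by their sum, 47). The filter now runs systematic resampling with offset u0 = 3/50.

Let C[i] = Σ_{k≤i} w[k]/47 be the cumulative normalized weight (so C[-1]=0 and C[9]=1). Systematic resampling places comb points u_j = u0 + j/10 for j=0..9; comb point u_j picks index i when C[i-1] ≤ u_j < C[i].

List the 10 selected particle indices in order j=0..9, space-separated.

0 1 3 3 4 6 7 8 8 9

C = [3/47, 11/47, 12/47, 19/47, 22/47, 25/47, 28/47, 35/47, 43/47, 1]
j=0: u_0=3/50 ∈ [0, 3/47) → index 0
j=1: u_1=4/25 ∈ [3/47, 11/47) → index 1
j=2: u_2=13/50 ∈ [12/47, 19/47) → index 3
j=3: u_3=9/25 ∈ [12/47, 19/47) → index 3
j=4: u_4=23/50 ∈ [19/47, 22/47) → index 4
j=5: u_5=14/25 ∈ [25/47, 28/47) → index 6
j=6: u_6=33/50 ∈ [28/47, 35/47) → index 7
j=7: u_7=19/25 ∈ [35/47, 43/47) → index 8
j=8: u_8=43/50 ∈ [35/47, 43/47) → index 8
j=9: u_9=24/25 ∈ [43/47, 1) → index 9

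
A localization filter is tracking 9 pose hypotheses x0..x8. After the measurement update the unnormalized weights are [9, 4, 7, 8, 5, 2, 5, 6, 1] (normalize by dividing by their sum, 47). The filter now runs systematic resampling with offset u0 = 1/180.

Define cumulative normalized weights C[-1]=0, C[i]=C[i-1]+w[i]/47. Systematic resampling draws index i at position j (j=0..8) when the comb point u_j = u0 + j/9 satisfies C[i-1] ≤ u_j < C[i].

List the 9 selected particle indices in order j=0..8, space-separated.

0 0 1 2 3 3 4 6 7

C = [9/47, 13/47, 20/47, 28/47, 33/47, 35/47, 40/47, 46/47, 1]
j=0: u_0=1/180 ∈ [0, 9/47) → index 0
j=1: u_1=7/60 ∈ [0, 9/47) → index 0
j=2: u_2=41/180 ∈ [9/47, 13/47) → index 1
j=3: u_3=61/180 ∈ [13/47, 20/47) → index 2
j=4: u_4=9/20 ∈ [20/47, 28/47) → index 3
j=5: u_5=101/180 ∈ [20/47, 28/47) → index 3
j=6: u_6=121/180 ∈ [28/47, 33/47) → index 4
j=7: u_7=47/60 ∈ [35/47, 40/47) → index 6
j=8: u_8=161/180 ∈ [40/47, 46/47) → index 7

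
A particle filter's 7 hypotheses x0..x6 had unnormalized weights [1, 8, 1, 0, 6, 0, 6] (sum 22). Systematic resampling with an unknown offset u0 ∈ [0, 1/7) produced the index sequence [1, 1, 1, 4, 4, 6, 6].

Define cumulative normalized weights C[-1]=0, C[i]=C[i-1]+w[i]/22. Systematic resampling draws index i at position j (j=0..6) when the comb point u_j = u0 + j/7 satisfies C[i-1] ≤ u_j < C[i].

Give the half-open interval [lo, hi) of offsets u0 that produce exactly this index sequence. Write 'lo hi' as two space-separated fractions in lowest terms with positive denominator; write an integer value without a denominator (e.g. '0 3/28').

C = [1/22, 9/22, 5/11, 5/11, 8/11, 8/11, 1]
j=0 picked index 1: u0 ∈ [1/22, 9/22)
j=1 picked index 1: u0 ∈ [-15/154, 41/154)
j=2 picked index 1: u0 ∈ [-37/154, 19/154)
j=3 picked index 4: u0 ∈ [2/77, 23/77)
j=4 picked index 4: u0 ∈ [-9/77, 12/77)
j=5 picked index 6: u0 ∈ [1/77, 2/7)
j=6 picked index 6: u0 ∈ [-10/77, 1/7)
intersection: [1/22, 19/154)

1/22 19/154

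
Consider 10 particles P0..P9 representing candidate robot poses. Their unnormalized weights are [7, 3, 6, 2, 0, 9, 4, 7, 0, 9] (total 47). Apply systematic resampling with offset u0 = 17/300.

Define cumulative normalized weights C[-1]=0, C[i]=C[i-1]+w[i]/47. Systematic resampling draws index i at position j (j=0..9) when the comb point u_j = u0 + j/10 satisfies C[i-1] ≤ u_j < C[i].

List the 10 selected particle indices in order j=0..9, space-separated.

C = [7/47, 10/47, 16/47, 18/47, 18/47, 27/47, 31/47, 38/47, 38/47, 1]
j=0: u_0=17/300 ∈ [0, 7/47) → index 0
j=1: u_1=47/300 ∈ [7/47, 10/47) → index 1
j=2: u_2=77/300 ∈ [10/47, 16/47) → index 2
j=3: u_3=107/300 ∈ [16/47, 18/47) → index 3
j=4: u_4=137/300 ∈ [18/47, 27/47) → index 5
j=5: u_5=167/300 ∈ [18/47, 27/47) → index 5
j=6: u_6=197/300 ∈ [27/47, 31/47) → index 6
j=7: u_7=227/300 ∈ [31/47, 38/47) → index 7
j=8: u_8=257/300 ∈ [38/47, 1) → index 9
j=9: u_9=287/300 ∈ [38/47, 1) → index 9

0 1 2 3 5 5 6 7 9 9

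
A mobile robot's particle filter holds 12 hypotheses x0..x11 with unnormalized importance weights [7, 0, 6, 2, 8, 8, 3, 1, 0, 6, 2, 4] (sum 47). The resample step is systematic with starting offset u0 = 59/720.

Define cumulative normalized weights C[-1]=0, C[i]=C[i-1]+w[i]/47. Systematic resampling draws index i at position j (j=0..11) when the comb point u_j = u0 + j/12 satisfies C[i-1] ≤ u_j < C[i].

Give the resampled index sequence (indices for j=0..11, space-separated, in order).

C = [7/47, 7/47, 13/47, 15/47, 23/47, 31/47, 34/47, 35/47, 35/47, 41/47, 43/47, 1]
j=0: u_0=59/720 ∈ [0, 7/47) → index 0
j=1: u_1=119/720 ∈ [7/47, 13/47) → index 2
j=2: u_2=179/720 ∈ [7/47, 13/47) → index 2
j=3: u_3=239/720 ∈ [15/47, 23/47) → index 4
j=4: u_4=299/720 ∈ [15/47, 23/47) → index 4
j=5: u_5=359/720 ∈ [23/47, 31/47) → index 5
j=6: u_6=419/720 ∈ [23/47, 31/47) → index 5
j=7: u_7=479/720 ∈ [31/47, 34/47) → index 6
j=8: u_8=539/720 ∈ [35/47, 41/47) → index 9
j=9: u_9=599/720 ∈ [35/47, 41/47) → index 9
j=10: u_10=659/720 ∈ [43/47, 1) → index 11
j=11: u_11=719/720 ∈ [43/47, 1) → index 11

0 2 2 4 4 5 5 6 9 9 11 11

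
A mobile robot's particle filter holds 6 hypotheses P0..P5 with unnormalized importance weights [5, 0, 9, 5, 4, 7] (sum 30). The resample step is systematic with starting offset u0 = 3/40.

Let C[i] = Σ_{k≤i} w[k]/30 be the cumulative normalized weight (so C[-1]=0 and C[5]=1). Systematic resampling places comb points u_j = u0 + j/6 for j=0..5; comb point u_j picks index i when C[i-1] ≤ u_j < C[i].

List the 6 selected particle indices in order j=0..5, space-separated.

0 2 2 3 4 5

C = [1/6, 1/6, 7/15, 19/30, 23/30, 1]
j=0: u_0=3/40 ∈ [0, 1/6) → index 0
j=1: u_1=29/120 ∈ [1/6, 7/15) → index 2
j=2: u_2=49/120 ∈ [1/6, 7/15) → index 2
j=3: u_3=23/40 ∈ [7/15, 19/30) → index 3
j=4: u_4=89/120 ∈ [19/30, 23/30) → index 4
j=5: u_5=109/120 ∈ [23/30, 1) → index 5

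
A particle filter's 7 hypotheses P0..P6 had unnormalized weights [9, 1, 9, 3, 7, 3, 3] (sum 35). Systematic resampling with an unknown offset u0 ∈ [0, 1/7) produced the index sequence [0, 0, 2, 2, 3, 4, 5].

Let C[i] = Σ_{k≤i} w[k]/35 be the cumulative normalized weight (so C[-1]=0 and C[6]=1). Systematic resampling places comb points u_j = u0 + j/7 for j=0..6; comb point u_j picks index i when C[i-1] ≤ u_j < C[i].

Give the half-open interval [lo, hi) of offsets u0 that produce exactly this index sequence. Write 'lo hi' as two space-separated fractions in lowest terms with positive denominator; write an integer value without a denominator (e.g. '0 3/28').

0 2/35

C = [9/35, 2/7, 19/35, 22/35, 29/35, 32/35, 1]
j=0 picked index 0: u0 ∈ [0, 9/35)
j=1 picked index 0: u0 ∈ [-1/7, 4/35)
j=2 picked index 2: u0 ∈ [0, 9/35)
j=3 picked index 2: u0 ∈ [-1/7, 4/35)
j=4 picked index 3: u0 ∈ [-1/35, 2/35)
j=5 picked index 4: u0 ∈ [-3/35, 4/35)
j=6 picked index 5: u0 ∈ [-1/35, 2/35)
intersection: [0, 2/35)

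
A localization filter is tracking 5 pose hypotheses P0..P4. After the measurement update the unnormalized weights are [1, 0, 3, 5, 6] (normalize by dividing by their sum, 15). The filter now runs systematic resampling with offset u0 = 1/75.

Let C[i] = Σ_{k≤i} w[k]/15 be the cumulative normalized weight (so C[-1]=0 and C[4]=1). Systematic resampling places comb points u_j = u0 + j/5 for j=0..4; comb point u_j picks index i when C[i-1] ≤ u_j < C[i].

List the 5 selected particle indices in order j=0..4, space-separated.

C = [1/15, 1/15, 4/15, 3/5, 1]
j=0: u_0=1/75 ∈ [0, 1/15) → index 0
j=1: u_1=16/75 ∈ [1/15, 4/15) → index 2
j=2: u_2=31/75 ∈ [4/15, 3/5) → index 3
j=3: u_3=46/75 ∈ [3/5, 1) → index 4
j=4: u_4=61/75 ∈ [3/5, 1) → index 4

0 2 3 4 4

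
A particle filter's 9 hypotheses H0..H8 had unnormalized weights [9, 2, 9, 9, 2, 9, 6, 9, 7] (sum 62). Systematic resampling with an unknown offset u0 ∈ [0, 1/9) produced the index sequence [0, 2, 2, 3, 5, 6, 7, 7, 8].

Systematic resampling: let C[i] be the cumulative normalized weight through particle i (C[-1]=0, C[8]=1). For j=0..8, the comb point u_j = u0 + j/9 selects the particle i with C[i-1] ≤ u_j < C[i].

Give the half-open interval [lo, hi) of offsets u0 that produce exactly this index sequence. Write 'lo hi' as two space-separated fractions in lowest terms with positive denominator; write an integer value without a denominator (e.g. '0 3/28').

25/279 28/279

C = [9/62, 11/62, 10/31, 29/62, 1/2, 20/31, 23/31, 55/62, 1]
j=0 picked index 0: u0 ∈ [0, 9/62)
j=1 picked index 2: u0 ∈ [37/558, 59/279)
j=2 picked index 2: u0 ∈ [-25/558, 28/279)
j=3 picked index 3: u0 ∈ [-1/93, 25/186)
j=4 picked index 5: u0 ∈ [1/18, 56/279)
j=5 picked index 6: u0 ∈ [25/279, 52/279)
j=6 picked index 7: u0 ∈ [7/93, 41/186)
j=7 picked index 7: u0 ∈ [-10/279, 61/558)
j=8 picked index 8: u0 ∈ [-1/558, 1/9)
intersection: [25/279, 28/279)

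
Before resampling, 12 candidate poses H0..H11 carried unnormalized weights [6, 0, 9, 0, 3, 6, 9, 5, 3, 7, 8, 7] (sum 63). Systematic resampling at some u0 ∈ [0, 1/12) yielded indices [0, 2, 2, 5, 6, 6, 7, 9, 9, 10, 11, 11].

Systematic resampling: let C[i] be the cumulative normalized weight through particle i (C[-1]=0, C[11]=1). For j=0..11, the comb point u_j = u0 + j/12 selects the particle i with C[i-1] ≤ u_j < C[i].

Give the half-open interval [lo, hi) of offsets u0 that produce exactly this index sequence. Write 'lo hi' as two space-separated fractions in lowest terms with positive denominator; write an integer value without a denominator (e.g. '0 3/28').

17/252 1/14

C = [2/21, 2/21, 5/21, 5/21, 2/7, 8/21, 11/21, 38/63, 41/63, 16/21, 8/9, 1]
j=0 picked index 0: u0 ∈ [0, 2/21)
j=1 picked index 2: u0 ∈ [1/84, 13/84)
j=2 picked index 2: u0 ∈ [-1/14, 1/14)
j=3 picked index 5: u0 ∈ [1/28, 11/84)
j=4 picked index 6: u0 ∈ [1/21, 4/21)
j=5 picked index 6: u0 ∈ [-1/28, 3/28)
j=6 picked index 7: u0 ∈ [1/42, 13/126)
j=7 picked index 9: u0 ∈ [17/252, 5/28)
j=8 picked index 9: u0 ∈ [-1/63, 2/21)
j=9 picked index 10: u0 ∈ [1/84, 5/36)
j=10 picked index 11: u0 ∈ [1/18, 1/6)
j=11 picked index 11: u0 ∈ [-1/36, 1/12)
intersection: [17/252, 1/14)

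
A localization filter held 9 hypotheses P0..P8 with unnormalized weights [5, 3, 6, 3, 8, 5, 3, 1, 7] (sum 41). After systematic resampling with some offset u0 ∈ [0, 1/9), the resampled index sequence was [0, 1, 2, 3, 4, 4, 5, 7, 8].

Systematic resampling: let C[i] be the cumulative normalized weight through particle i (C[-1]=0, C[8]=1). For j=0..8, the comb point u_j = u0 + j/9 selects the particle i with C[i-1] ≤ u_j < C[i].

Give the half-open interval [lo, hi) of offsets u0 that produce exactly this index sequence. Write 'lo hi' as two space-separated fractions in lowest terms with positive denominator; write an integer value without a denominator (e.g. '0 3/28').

C = [5/41, 8/41, 14/41, 17/41, 25/41, 30/41, 33/41, 34/41, 1]
j=0 picked index 0: u0 ∈ [0, 5/41)
j=1 picked index 1: u0 ∈ [4/369, 31/369)
j=2 picked index 2: u0 ∈ [-10/369, 44/369)
j=3 picked index 3: u0 ∈ [1/123, 10/123)
j=4 picked index 4: u0 ∈ [-11/369, 61/369)
j=5 picked index 4: u0 ∈ [-52/369, 20/369)
j=6 picked index 5: u0 ∈ [-7/123, 8/123)
j=7 picked index 7: u0 ∈ [10/369, 19/369)
j=8 picked index 8: u0 ∈ [-22/369, 1/9)
intersection: [10/369, 19/369)

10/369 19/369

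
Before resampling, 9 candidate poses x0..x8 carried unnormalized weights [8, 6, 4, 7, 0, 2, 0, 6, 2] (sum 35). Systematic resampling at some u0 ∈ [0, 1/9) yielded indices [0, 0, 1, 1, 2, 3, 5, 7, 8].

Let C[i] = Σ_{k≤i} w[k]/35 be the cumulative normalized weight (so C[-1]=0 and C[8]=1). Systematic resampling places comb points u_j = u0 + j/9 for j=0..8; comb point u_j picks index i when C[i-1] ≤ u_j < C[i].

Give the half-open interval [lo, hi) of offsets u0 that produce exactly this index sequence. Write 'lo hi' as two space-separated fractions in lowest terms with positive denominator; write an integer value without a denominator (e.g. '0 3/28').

C = [8/35, 2/5, 18/35, 5/7, 5/7, 27/35, 27/35, 33/35, 1]
j=0 picked index 0: u0 ∈ [0, 8/35)
j=1 picked index 0: u0 ∈ [-1/9, 37/315)
j=2 picked index 1: u0 ∈ [2/315, 8/45)
j=3 picked index 1: u0 ∈ [-11/105, 1/15)
j=4 picked index 2: u0 ∈ [-2/45, 22/315)
j=5 picked index 3: u0 ∈ [-13/315, 10/63)
j=6 picked index 5: u0 ∈ [1/21, 11/105)
j=7 picked index 7: u0 ∈ [-2/315, 52/315)
j=8 picked index 8: u0 ∈ [17/315, 1/9)
intersection: [17/315, 1/15)

17/315 1/15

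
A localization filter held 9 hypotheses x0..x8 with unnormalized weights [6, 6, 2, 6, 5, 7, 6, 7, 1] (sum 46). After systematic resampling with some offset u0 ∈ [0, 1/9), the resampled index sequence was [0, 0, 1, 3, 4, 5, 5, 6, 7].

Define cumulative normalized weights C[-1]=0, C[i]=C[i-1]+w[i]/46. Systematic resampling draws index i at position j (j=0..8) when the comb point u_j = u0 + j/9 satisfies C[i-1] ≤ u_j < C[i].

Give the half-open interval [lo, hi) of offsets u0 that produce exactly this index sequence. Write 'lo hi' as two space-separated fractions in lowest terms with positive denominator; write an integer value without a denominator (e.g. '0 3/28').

C = [3/23, 6/23, 7/23, 10/23, 25/46, 16/23, 19/23, 45/46, 1]
j=0 picked index 0: u0 ∈ [0, 3/23)
j=1 picked index 0: u0 ∈ [-1/9, 4/207)
j=2 picked index 1: u0 ∈ [-19/207, 8/207)
j=3 picked index 3: u0 ∈ [-2/69, 7/69)
j=4 picked index 4: u0 ∈ [-2/207, 41/414)
j=5 picked index 5: u0 ∈ [-5/414, 29/207)
j=6 picked index 5: u0 ∈ [-17/138, 2/69)
j=7 picked index 6: u0 ∈ [-17/207, 10/207)
j=8 picked index 7: u0 ∈ [-13/207, 37/414)
intersection: [0, 4/207)

0 4/207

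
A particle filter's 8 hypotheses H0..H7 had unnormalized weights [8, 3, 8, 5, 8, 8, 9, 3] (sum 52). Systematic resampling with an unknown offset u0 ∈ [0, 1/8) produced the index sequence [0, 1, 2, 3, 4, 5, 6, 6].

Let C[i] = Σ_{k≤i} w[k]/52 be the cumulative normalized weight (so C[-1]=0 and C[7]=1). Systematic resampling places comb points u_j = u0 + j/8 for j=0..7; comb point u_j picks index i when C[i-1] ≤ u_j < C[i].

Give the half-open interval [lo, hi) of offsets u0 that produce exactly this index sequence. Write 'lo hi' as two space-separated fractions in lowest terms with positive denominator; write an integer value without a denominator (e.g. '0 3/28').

3/104 7/104

C = [2/13, 11/52, 19/52, 6/13, 8/13, 10/13, 49/52, 1]
j=0 picked index 0: u0 ∈ [0, 2/13)
j=1 picked index 1: u0 ∈ [3/104, 9/104)
j=2 picked index 2: u0 ∈ [-1/26, 3/26)
j=3 picked index 3: u0 ∈ [-1/104, 9/104)
j=4 picked index 4: u0 ∈ [-1/26, 3/26)
j=5 picked index 5: u0 ∈ [-1/104, 15/104)
j=6 picked index 6: u0 ∈ [1/52, 5/26)
j=7 picked index 6: u0 ∈ [-11/104, 7/104)
intersection: [3/104, 7/104)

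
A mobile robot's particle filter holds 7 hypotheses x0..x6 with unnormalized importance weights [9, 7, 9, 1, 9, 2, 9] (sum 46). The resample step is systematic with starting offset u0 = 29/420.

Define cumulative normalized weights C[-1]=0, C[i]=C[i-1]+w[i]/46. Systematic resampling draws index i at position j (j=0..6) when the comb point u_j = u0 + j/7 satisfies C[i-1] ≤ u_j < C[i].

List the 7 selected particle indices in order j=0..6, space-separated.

C = [9/46, 8/23, 25/46, 13/23, 35/46, 37/46, 1]
j=0: u_0=29/420 ∈ [0, 9/46) → index 0
j=1: u_1=89/420 ∈ [9/46, 8/23) → index 1
j=2: u_2=149/420 ∈ [8/23, 25/46) → index 2
j=3: u_3=209/420 ∈ [8/23, 25/46) → index 2
j=4: u_4=269/420 ∈ [13/23, 35/46) → index 4
j=5: u_5=47/60 ∈ [35/46, 37/46) → index 5
j=6: u_6=389/420 ∈ [37/46, 1) → index 6

0 1 2 2 4 5 6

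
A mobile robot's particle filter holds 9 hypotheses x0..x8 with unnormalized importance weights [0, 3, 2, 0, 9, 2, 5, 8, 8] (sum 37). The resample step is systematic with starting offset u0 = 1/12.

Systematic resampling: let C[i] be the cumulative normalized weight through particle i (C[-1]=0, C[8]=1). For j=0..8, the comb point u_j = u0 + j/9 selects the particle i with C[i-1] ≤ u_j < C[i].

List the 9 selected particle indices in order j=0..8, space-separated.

2 4 4 5 6 7 7 8 8

C = [0, 3/37, 5/37, 5/37, 14/37, 16/37, 21/37, 29/37, 1]
j=0: u_0=1/12 ∈ [3/37, 5/37) → index 2
j=1: u_1=7/36 ∈ [5/37, 14/37) → index 4
j=2: u_2=11/36 ∈ [5/37, 14/37) → index 4
j=3: u_3=5/12 ∈ [14/37, 16/37) → index 5
j=4: u_4=19/36 ∈ [16/37, 21/37) → index 6
j=5: u_5=23/36 ∈ [21/37, 29/37) → index 7
j=6: u_6=3/4 ∈ [21/37, 29/37) → index 7
j=7: u_7=31/36 ∈ [29/37, 1) → index 8
j=8: u_8=35/36 ∈ [29/37, 1) → index 8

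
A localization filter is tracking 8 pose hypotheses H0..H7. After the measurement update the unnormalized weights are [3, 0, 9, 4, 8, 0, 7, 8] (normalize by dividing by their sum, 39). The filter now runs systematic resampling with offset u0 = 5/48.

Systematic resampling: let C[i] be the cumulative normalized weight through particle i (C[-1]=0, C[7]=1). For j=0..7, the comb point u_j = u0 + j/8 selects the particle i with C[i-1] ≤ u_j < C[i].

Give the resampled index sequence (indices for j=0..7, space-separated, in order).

C = [1/13, 1/13, 4/13, 16/39, 8/13, 8/13, 31/39, 1]
j=0: u_0=5/48 ∈ [1/13, 4/13) → index 2
j=1: u_1=11/48 ∈ [1/13, 4/13) → index 2
j=2: u_2=17/48 ∈ [4/13, 16/39) → index 3
j=3: u_3=23/48 ∈ [16/39, 8/13) → index 4
j=4: u_4=29/48 ∈ [16/39, 8/13) → index 4
j=5: u_5=35/48 ∈ [8/13, 31/39) → index 6
j=6: u_6=41/48 ∈ [31/39, 1) → index 7
j=7: u_7=47/48 ∈ [31/39, 1) → index 7

2 2 3 4 4 6 7 7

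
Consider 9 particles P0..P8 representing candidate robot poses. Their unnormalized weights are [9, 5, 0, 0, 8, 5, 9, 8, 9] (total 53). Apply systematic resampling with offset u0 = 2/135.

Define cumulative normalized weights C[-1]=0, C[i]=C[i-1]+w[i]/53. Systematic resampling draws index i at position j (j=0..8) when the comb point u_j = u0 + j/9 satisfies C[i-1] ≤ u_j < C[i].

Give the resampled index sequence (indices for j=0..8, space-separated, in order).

0 0 1 4 5 6 7 7 8

C = [9/53, 14/53, 14/53, 14/53, 22/53, 27/53, 36/53, 44/53, 1]
j=0: u_0=2/135 ∈ [0, 9/53) → index 0
j=1: u_1=17/135 ∈ [0, 9/53) → index 0
j=2: u_2=32/135 ∈ [9/53, 14/53) → index 1
j=3: u_3=47/135 ∈ [14/53, 22/53) → index 4
j=4: u_4=62/135 ∈ [22/53, 27/53) → index 5
j=5: u_5=77/135 ∈ [27/53, 36/53) → index 6
j=6: u_6=92/135 ∈ [36/53, 44/53) → index 7
j=7: u_7=107/135 ∈ [36/53, 44/53) → index 7
j=8: u_8=122/135 ∈ [44/53, 1) → index 8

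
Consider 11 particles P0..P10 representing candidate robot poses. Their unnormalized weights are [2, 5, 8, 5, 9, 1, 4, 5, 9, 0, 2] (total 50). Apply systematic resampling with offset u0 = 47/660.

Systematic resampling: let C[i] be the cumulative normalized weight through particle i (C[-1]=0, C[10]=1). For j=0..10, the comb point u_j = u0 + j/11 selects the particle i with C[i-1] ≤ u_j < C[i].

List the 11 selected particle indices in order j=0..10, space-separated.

C = [1/25, 7/50, 3/10, 2/5, 29/50, 3/5, 17/25, 39/50, 24/25, 24/25, 1]
j=0: u_0=47/660 ∈ [1/25, 7/50) → index 1
j=1: u_1=107/660 ∈ [7/50, 3/10) → index 2
j=2: u_2=167/660 ∈ [7/50, 3/10) → index 2
j=3: u_3=227/660 ∈ [3/10, 2/5) → index 3
j=4: u_4=287/660 ∈ [2/5, 29/50) → index 4
j=5: u_5=347/660 ∈ [2/5, 29/50) → index 4
j=6: u_6=37/60 ∈ [3/5, 17/25) → index 6
j=7: u_7=467/660 ∈ [17/25, 39/50) → index 7
j=8: u_8=527/660 ∈ [39/50, 24/25) → index 8
j=9: u_9=587/660 ∈ [39/50, 24/25) → index 8
j=10: u_10=647/660 ∈ [24/25, 1) → index 10

1 2 2 3 4 4 6 7 8 8 10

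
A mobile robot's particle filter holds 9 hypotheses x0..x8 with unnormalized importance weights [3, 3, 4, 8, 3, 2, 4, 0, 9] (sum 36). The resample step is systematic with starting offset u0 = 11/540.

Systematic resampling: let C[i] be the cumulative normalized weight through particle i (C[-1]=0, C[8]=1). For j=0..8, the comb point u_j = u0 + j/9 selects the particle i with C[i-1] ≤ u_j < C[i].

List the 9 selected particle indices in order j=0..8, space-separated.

0 1 2 3 3 4 6 8 8

C = [1/12, 1/6, 5/18, 1/2, 7/12, 23/36, 3/4, 3/4, 1]
j=0: u_0=11/540 ∈ [0, 1/12) → index 0
j=1: u_1=71/540 ∈ [1/12, 1/6) → index 1
j=2: u_2=131/540 ∈ [1/6, 5/18) → index 2
j=3: u_3=191/540 ∈ [5/18, 1/2) → index 3
j=4: u_4=251/540 ∈ [5/18, 1/2) → index 3
j=5: u_5=311/540 ∈ [1/2, 7/12) → index 4
j=6: u_6=371/540 ∈ [23/36, 3/4) → index 6
j=7: u_7=431/540 ∈ [3/4, 1) → index 8
j=8: u_8=491/540 ∈ [3/4, 1) → index 8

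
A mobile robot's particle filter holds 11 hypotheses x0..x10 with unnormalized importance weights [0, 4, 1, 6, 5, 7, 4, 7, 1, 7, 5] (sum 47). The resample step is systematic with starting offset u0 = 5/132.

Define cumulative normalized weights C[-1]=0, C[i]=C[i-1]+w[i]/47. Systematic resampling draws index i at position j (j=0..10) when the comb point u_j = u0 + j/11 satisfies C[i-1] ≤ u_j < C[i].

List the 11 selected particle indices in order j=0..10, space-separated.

C = [0, 4/47, 5/47, 11/47, 16/47, 23/47, 27/47, 34/47, 35/47, 42/47, 1]
j=0: u_0=5/132 ∈ [0, 4/47) → index 1
j=1: u_1=17/132 ∈ [5/47, 11/47) → index 3
j=2: u_2=29/132 ∈ [5/47, 11/47) → index 3
j=3: u_3=41/132 ∈ [11/47, 16/47) → index 4
j=4: u_4=53/132 ∈ [16/47, 23/47) → index 5
j=5: u_5=65/132 ∈ [23/47, 27/47) → index 6
j=6: u_6=7/12 ∈ [27/47, 34/47) → index 7
j=7: u_7=89/132 ∈ [27/47, 34/47) → index 7
j=8: u_8=101/132 ∈ [35/47, 42/47) → index 9
j=9: u_9=113/132 ∈ [35/47, 42/47) → index 9
j=10: u_10=125/132 ∈ [42/47, 1) → index 10

1 3 3 4 5 6 7 7 9 9 10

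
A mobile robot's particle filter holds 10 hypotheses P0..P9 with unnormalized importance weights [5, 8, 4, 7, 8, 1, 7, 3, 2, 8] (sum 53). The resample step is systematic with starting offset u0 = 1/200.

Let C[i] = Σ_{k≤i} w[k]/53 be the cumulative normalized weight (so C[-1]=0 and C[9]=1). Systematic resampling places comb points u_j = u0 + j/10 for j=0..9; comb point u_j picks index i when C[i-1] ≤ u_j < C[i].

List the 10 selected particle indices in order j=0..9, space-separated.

C = [5/53, 13/53, 17/53, 24/53, 32/53, 33/53, 40/53, 43/53, 45/53, 1]
j=0: u_0=1/200 ∈ [0, 5/53) → index 0
j=1: u_1=21/200 ∈ [5/53, 13/53) → index 1
j=2: u_2=41/200 ∈ [5/53, 13/53) → index 1
j=3: u_3=61/200 ∈ [13/53, 17/53) → index 2
j=4: u_4=81/200 ∈ [17/53, 24/53) → index 3
j=5: u_5=101/200 ∈ [24/53, 32/53) → index 4
j=6: u_6=121/200 ∈ [32/53, 33/53) → index 5
j=7: u_7=141/200 ∈ [33/53, 40/53) → index 6
j=8: u_8=161/200 ∈ [40/53, 43/53) → index 7
j=9: u_9=181/200 ∈ [45/53, 1) → index 9

0 1 1 2 3 4 5 6 7 9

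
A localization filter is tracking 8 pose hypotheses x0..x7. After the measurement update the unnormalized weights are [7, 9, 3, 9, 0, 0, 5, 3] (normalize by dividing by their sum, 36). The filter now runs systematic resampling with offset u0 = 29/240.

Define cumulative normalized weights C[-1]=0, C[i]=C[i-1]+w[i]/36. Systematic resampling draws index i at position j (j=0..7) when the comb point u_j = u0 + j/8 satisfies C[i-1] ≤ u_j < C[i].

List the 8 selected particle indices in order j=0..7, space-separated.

0 1 1 2 3 3 6 7

C = [7/36, 4/9, 19/36, 7/9, 7/9, 7/9, 11/12, 1]
j=0: u_0=29/240 ∈ [0, 7/36) → index 0
j=1: u_1=59/240 ∈ [7/36, 4/9) → index 1
j=2: u_2=89/240 ∈ [7/36, 4/9) → index 1
j=3: u_3=119/240 ∈ [4/9, 19/36) → index 2
j=4: u_4=149/240 ∈ [19/36, 7/9) → index 3
j=5: u_5=179/240 ∈ [19/36, 7/9) → index 3
j=6: u_6=209/240 ∈ [7/9, 11/12) → index 6
j=7: u_7=239/240 ∈ [11/12, 1) → index 7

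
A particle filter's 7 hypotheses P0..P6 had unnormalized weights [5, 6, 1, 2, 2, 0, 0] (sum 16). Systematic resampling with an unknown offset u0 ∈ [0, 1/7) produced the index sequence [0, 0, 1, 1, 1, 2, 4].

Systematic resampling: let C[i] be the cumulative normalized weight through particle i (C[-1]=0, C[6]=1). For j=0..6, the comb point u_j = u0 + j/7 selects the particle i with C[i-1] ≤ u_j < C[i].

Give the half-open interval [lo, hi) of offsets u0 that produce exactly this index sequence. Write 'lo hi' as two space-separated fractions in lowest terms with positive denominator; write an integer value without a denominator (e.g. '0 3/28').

3/112 1/28

C = [5/16, 11/16, 3/4, 7/8, 1, 1, 1]
j=0 picked index 0: u0 ∈ [0, 5/16)
j=1 picked index 0: u0 ∈ [-1/7, 19/112)
j=2 picked index 1: u0 ∈ [3/112, 45/112)
j=3 picked index 1: u0 ∈ [-13/112, 29/112)
j=4 picked index 1: u0 ∈ [-29/112, 13/112)
j=5 picked index 2: u0 ∈ [-3/112, 1/28)
j=6 picked index 4: u0 ∈ [1/56, 1/7)
intersection: [3/112, 1/28)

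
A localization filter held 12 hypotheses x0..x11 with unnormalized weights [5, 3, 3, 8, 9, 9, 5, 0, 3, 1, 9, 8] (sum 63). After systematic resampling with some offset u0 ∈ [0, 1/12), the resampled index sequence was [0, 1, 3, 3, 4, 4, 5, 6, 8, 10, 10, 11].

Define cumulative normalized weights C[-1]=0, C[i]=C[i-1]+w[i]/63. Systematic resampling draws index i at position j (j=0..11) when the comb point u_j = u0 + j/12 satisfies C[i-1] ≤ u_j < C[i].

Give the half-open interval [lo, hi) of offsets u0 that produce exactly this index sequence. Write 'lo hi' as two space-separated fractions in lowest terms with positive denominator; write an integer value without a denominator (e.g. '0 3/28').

1/126 1/36

C = [5/63, 8/63, 11/63, 19/63, 4/9, 37/63, 2/3, 2/3, 5/7, 46/63, 55/63, 1]
j=0 picked index 0: u0 ∈ [0, 5/63)
j=1 picked index 1: u0 ∈ [-1/252, 11/252)
j=2 picked index 3: u0 ∈ [1/126, 17/126)
j=3 picked index 3: u0 ∈ [-19/252, 13/252)
j=4 picked index 4: u0 ∈ [-2/63, 1/9)
j=5 picked index 4: u0 ∈ [-29/252, 1/36)
j=6 picked index 5: u0 ∈ [-1/18, 11/126)
j=7 picked index 6: u0 ∈ [1/252, 1/12)
j=8 picked index 8: u0 ∈ [0, 1/21)
j=9 picked index 10: u0 ∈ [-5/252, 31/252)
j=10 picked index 10: u0 ∈ [-13/126, 5/126)
j=11 picked index 11: u0 ∈ [-11/252, 1/12)
intersection: [1/126, 1/36)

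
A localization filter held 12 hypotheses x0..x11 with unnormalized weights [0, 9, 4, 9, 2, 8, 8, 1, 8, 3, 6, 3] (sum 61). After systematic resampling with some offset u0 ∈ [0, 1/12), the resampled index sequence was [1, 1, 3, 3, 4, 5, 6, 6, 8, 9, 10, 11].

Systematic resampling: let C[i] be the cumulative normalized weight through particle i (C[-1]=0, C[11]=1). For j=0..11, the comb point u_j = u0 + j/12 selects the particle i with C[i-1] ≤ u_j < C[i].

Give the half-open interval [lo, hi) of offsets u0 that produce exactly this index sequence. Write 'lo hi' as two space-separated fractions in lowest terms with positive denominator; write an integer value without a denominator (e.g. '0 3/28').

C = [0, 9/61, 13/61, 22/61, 24/61, 32/61, 40/61, 41/61, 49/61, 52/61, 58/61, 1]
j=0 picked index 1: u0 ∈ [0, 9/61)
j=1 picked index 1: u0 ∈ [-1/12, 47/732)
j=2 picked index 3: u0 ∈ [17/366, 71/366)
j=3 picked index 3: u0 ∈ [-9/244, 27/244)
j=4 picked index 4: u0 ∈ [5/183, 11/183)
j=5 picked index 5: u0 ∈ [-17/732, 79/732)
j=6 picked index 6: u0 ∈ [3/122, 19/122)
j=7 picked index 6: u0 ∈ [-43/732, 53/732)
j=8 picked index 8: u0 ∈ [1/183, 25/183)
j=9 picked index 9: u0 ∈ [13/244, 25/244)
j=10 picked index 10: u0 ∈ [7/366, 43/366)
j=11 picked index 11: u0 ∈ [25/732, 1/12)
intersection: [13/244, 11/183)

13/244 11/183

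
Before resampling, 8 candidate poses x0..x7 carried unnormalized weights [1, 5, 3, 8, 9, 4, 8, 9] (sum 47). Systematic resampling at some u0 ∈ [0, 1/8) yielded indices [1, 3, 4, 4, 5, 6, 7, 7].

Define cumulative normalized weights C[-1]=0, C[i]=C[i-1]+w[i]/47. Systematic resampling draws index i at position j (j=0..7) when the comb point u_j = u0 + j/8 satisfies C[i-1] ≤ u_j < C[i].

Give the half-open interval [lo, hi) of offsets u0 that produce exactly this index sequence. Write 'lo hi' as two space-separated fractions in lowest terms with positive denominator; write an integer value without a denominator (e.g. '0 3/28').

21/188 1/8

C = [1/47, 6/47, 9/47, 17/47, 26/47, 30/47, 38/47, 1]
j=0 picked index 1: u0 ∈ [1/47, 6/47)
j=1 picked index 3: u0 ∈ [25/376, 89/376)
j=2 picked index 4: u0 ∈ [21/188, 57/188)
j=3 picked index 4: u0 ∈ [-5/376, 67/376)
j=4 picked index 5: u0 ∈ [5/94, 13/94)
j=5 picked index 6: u0 ∈ [5/376, 69/376)
j=6 picked index 7: u0 ∈ [11/188, 1/4)
j=7 picked index 7: u0 ∈ [-25/376, 1/8)
intersection: [21/188, 1/8)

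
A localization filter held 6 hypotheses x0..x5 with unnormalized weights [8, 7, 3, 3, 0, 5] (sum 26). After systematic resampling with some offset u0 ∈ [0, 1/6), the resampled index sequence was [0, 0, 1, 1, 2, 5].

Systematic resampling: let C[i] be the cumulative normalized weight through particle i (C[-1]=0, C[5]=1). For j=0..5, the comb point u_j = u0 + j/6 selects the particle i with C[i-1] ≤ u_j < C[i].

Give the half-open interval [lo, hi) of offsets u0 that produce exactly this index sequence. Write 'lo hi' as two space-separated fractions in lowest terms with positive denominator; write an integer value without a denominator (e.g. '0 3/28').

0 1/39

C = [4/13, 15/26, 9/13, 21/26, 21/26, 1]
j=0 picked index 0: u0 ∈ [0, 4/13)
j=1 picked index 0: u0 ∈ [-1/6, 11/78)
j=2 picked index 1: u0 ∈ [-1/39, 19/78)
j=3 picked index 1: u0 ∈ [-5/26, 1/13)
j=4 picked index 2: u0 ∈ [-7/78, 1/39)
j=5 picked index 5: u0 ∈ [-1/39, 1/6)
intersection: [0, 1/39)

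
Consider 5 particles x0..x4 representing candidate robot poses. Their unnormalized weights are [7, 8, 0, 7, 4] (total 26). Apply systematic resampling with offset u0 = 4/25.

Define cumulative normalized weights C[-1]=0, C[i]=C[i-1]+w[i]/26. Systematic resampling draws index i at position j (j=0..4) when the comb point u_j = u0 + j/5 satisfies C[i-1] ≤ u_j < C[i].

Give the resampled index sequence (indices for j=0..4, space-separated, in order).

0 1 1 3 4

C = [7/26, 15/26, 15/26, 11/13, 1]
j=0: u_0=4/25 ∈ [0, 7/26) → index 0
j=1: u_1=9/25 ∈ [7/26, 15/26) → index 1
j=2: u_2=14/25 ∈ [7/26, 15/26) → index 1
j=3: u_3=19/25 ∈ [15/26, 11/13) → index 3
j=4: u_4=24/25 ∈ [11/13, 1) → index 4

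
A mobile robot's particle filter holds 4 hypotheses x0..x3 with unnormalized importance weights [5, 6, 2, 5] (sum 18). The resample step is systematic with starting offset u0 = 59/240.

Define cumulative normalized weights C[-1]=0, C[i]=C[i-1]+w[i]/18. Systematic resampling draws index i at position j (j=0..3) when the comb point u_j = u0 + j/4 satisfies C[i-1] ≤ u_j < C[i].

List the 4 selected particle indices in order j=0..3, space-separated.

C = [5/18, 11/18, 13/18, 1]
j=0: u_0=59/240 ∈ [0, 5/18) → index 0
j=1: u_1=119/240 ∈ [5/18, 11/18) → index 1
j=2: u_2=179/240 ∈ [13/18, 1) → index 3
j=3: u_3=239/240 ∈ [13/18, 1) → index 3

0 1 3 3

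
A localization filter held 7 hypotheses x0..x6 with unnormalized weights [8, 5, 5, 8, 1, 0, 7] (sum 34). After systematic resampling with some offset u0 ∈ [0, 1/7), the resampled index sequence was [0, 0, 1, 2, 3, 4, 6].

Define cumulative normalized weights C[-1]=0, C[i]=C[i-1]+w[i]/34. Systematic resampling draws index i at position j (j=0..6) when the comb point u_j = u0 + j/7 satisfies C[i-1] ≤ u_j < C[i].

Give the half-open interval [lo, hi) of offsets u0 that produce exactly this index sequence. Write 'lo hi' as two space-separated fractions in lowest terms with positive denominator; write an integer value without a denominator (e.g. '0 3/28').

C = [4/17, 13/34, 9/17, 13/17, 27/34, 27/34, 1]
j=0 picked index 0: u0 ∈ [0, 4/17)
j=1 picked index 0: u0 ∈ [-1/7, 11/119)
j=2 picked index 1: u0 ∈ [-6/119, 23/238)
j=3 picked index 2: u0 ∈ [-11/238, 12/119)
j=4 picked index 3: u0 ∈ [-5/119, 23/119)
j=5 picked index 4: u0 ∈ [6/119, 19/238)
j=6 picked index 6: u0 ∈ [-15/238, 1/7)
intersection: [6/119, 19/238)

6/119 19/238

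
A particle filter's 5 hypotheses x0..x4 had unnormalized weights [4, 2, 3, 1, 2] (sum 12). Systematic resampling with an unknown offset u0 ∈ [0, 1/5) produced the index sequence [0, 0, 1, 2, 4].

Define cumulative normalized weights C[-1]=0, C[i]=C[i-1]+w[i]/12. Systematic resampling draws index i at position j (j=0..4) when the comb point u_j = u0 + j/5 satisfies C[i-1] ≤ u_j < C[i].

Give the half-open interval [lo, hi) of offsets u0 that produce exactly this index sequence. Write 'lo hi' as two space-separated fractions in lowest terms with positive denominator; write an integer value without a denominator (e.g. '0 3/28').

C = [1/3, 1/2, 3/4, 5/6, 1]
j=0 picked index 0: u0 ∈ [0, 1/3)
j=1 picked index 0: u0 ∈ [-1/5, 2/15)
j=2 picked index 1: u0 ∈ [-1/15, 1/10)
j=3 picked index 2: u0 ∈ [-1/10, 3/20)
j=4 picked index 4: u0 ∈ [1/30, 1/5)
intersection: [1/30, 1/10)

1/30 1/10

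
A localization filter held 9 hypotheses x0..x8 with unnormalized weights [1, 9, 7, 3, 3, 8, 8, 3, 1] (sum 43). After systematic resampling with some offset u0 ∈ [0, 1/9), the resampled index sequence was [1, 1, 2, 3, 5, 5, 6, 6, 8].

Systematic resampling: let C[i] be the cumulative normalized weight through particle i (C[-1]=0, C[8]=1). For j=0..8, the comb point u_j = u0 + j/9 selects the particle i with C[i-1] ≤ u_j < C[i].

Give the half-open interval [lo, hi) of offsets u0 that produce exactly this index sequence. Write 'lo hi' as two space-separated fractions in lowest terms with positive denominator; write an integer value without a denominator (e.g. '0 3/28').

35/387 1/9

C = [1/43, 10/43, 17/43, 20/43, 23/43, 31/43, 39/43, 42/43, 1]
j=0 picked index 1: u0 ∈ [1/43, 10/43)
j=1 picked index 1: u0 ∈ [-34/387, 47/387)
j=2 picked index 2: u0 ∈ [4/387, 67/387)
j=3 picked index 3: u0 ∈ [8/129, 17/129)
j=4 picked index 5: u0 ∈ [35/387, 107/387)
j=5 picked index 5: u0 ∈ [-8/387, 64/387)
j=6 picked index 6: u0 ∈ [7/129, 31/129)
j=7 picked index 6: u0 ∈ [-22/387, 50/387)
j=8 picked index 8: u0 ∈ [34/387, 1/9)
intersection: [35/387, 1/9)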